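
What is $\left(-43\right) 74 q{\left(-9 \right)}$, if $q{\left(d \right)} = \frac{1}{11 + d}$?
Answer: $-1591$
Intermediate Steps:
$\left(-43\right) 74 q{\left(-9 \right)} = \frac{\left(-43\right) 74}{11 - 9} = - \frac{3182}{2} = \left(-3182\right) \frac{1}{2} = -1591$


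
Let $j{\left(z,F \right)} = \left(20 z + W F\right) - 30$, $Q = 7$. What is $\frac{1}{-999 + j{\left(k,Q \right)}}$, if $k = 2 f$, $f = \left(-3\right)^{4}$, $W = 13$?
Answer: $\frac{1}{2302} \approx 0.0004344$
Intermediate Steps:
$f = 81$
$k = 162$ ($k = 2 \cdot 81 = 162$)
$j{\left(z,F \right)} = -30 + 13 F + 20 z$ ($j{\left(z,F \right)} = \left(20 z + 13 F\right) - 30 = \left(13 F + 20 z\right) - 30 = -30 + 13 F + 20 z$)
$\frac{1}{-999 + j{\left(k,Q \right)}} = \frac{1}{-999 + \left(-30 + 13 \cdot 7 + 20 \cdot 162\right)} = \frac{1}{-999 + \left(-30 + 91 + 3240\right)} = \frac{1}{-999 + 3301} = \frac{1}{2302}$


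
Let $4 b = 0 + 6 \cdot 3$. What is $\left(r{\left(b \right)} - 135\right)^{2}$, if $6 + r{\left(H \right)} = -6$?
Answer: $21609$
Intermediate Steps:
$b = \frac{9}{2}$ ($b = \frac{0 + 6 \cdot 3}{4} = \frac{0 + 18}{4} = \frac{1}{4} \cdot 18 = \frac{9}{2} \approx 4.5$)
$r{\left(H \right)} = -12$ ($r{\left(H \right)} = -6 - 6 = -12$)
$\left(r{\left(b \right)} - 135\right)^{2} = \left(-12 - 135\right)^{2} = \left(-147\right)^{2} = 21609$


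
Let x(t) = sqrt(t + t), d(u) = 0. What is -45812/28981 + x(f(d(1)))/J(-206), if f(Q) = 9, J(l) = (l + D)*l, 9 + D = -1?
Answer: -45812/28981 + sqrt(2)/14832 ≈ -1.5807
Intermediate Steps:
D = -10 (D = -9 - 1 = -10)
J(l) = l*(-10 + l) (J(l) = (l - 10)*l = (-10 + l)*l = l*(-10 + l))
x(t) = sqrt(2)*sqrt(t) (x(t) = sqrt(2*t) = sqrt(2)*sqrt(t))
-45812/28981 + x(f(d(1)))/J(-206) = -45812/28981 + (sqrt(2)*sqrt(9))/((-206*(-10 - 206))) = -45812*1/28981 + (sqrt(2)*3)/((-206*(-216))) = -45812/28981 + (3*sqrt(2))/44496 = -45812/28981 + (3*sqrt(2))*(1/44496) = -45812/28981 + sqrt(2)/14832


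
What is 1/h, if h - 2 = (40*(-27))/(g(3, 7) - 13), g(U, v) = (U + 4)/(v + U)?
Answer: 41/3682 ≈ 0.011135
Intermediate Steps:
g(U, v) = (4 + U)/(U + v)
h = 3682/41 (h = 2 + (40*(-27))/((4 + 3)/(3 + 7) - 13) = 2 - 1080/(7/10 - 13) = 2 - 1080/(-123/10) = 2 - 1080*(-10/123) = 2 + 3600/41 = 3682/41 ≈ 89.805)
1/h = 1/(3682/41) = 41/3682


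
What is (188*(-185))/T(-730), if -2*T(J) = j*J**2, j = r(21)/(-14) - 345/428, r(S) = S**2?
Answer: -1488584/368420415 ≈ -0.0040404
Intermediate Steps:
j = -13827/428 (j = 21**2/(-14) - 345/428 = 441*(-1/14) - 345*1/428 = -63/2 - 345/428 = -13827/428 ≈ -32.306)
T(J) = 13827*J**2/856 (T(J) = -(-13827)*J**2/856 = 13827*J**2/856)
(188*(-185))/T(-730) = (188*(-185))/(((13827/856)*(-730)**2)) = -34780/((13827/856)*532900) = -34780/1842102075/214 = -34780*214/1842102075 = -1488584/368420415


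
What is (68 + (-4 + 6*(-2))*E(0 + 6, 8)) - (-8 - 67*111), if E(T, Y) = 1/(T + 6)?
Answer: 22535/3 ≈ 7511.7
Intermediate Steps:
E(T, Y) = 1/(6 + T)
(68 + (-4 + 6*(-2))*E(0 + 6, 8)) - (-8 - 67*111) = (68 + (-4 + 6*(-2))/(6 + (0 + 6))) - (-8 - 67*111) = (68 + (-4 - 12)/(6 + 6)) - (-8 - 7437) = (68 - 16/12) - 1*(-7445) = (68 - 16*1/12) + 7445 = (68 - 4/3) + 7445 = 200/3 + 7445 = 22535/3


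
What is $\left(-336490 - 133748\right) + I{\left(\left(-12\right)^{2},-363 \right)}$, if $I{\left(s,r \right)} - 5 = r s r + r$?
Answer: $18504140$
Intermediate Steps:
$I{\left(s,r \right)} = 5 + r + s r^{2}$ ($I{\left(s,r \right)} = 5 + \left(r s r + r\right) = 5 + \left(s r^{2} + r\right) = 5 + \left(r + s r^{2}\right) = 5 + r + s r^{2}$)
$\left(-336490 - 133748\right) + I{\left(\left(-12\right)^{2},-363 \right)} = \left(-336490 - 133748\right) + \left(5 - 363 + \left(-12\right)^{2} \left(-363\right)^{2}\right) = -470238 + \left(5 - 363 + 144 \cdot 131769\right) = -470238 + \left(5 - 363 + 18974736\right) = -470238 + 18974378 = 18504140$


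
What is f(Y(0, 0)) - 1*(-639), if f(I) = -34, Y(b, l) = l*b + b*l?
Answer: 605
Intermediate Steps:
Y(b, l) = 2*b*l (Y(b, l) = b*l + b*l = 2*b*l)
f(Y(0, 0)) - 1*(-639) = -34 - 1*(-639) = -34 + 639 = 605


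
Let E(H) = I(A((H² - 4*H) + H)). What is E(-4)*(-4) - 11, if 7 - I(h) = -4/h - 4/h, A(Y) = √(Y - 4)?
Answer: -39 - 8*√6/3 ≈ -45.532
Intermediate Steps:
A(Y) = √(-4 + Y)
I(h) = 7 + 8/h (I(h) = 7 - (-4/h - 4/h) = 7 - (-8)/h = 7 + 8/h)
E(H) = 7 + 8/√(-4 + H² - 3*H) (E(H) = 7 + 8/(√(-4 + ((H² - 4*H) + H))) = 7 + 8/(√(-4 + (H² - 3*H))) = 7 + 8/(√(-4 + H² - 3*H)) = 7 + 8/√(-4 + H² - 3*H))
E(-4)*(-4) - 11 = (7 + 8/√(-4 + (-4)² - 3*(-4)))*(-4) - 11 = (7 + 8/√(-4 + 16 + 12))*(-4) - 11 = (7 + 8/√24)*(-4) - 11 = (7 + 8*(√6/12))*(-4) - 11 = (7 + 2*√6/3)*(-4) - 11 = (-28 - 8*√6/3) - 11 = -39 - 8*√6/3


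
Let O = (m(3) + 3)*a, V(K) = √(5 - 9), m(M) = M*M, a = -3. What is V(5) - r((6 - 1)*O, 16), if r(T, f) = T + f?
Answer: 164 + 2*I ≈ 164.0 + 2.0*I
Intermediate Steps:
m(M) = M²
V(K) = 2*I (V(K) = √(-4) = 2*I)
O = -36 (O = (3² + 3)*(-3) = (9 + 3)*(-3) = 12*(-3) = -36)
V(5) - r((6 - 1)*O, 16) = 2*I - ((6 - 1)*(-36) + 16) = 2*I - (5*(-36) + 16) = 2*I - (-180 + 16) = 2*I - 1*(-164) = 2*I + 164 = 164 + 2*I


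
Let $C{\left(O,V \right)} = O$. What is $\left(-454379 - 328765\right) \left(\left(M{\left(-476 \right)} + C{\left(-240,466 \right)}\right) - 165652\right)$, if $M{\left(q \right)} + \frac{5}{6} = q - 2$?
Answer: $130292319900$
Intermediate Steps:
$M{\left(q \right)} = - \frac{17}{6} + q$ ($M{\left(q \right)} = - \frac{5}{6} + \left(q - 2\right) = - \frac{5}{6} + \left(-2 + q\right) = - \frac{17}{6} + q$)
$\left(-454379 - 328765\right) \left(\left(M{\left(-476 \right)} + C{\left(-240,466 \right)}\right) - 165652\right) = \left(-454379 - 328765\right) \left(\left(\left(- \frac{17}{6} - 476\right) - 240\right) - 165652\right) = - 783144 \left(\left(- \frac{2873}{6} - 240\right) - 165652\right) = - 783144 \left(- \frac{4313}{6} - 165652\right) = \left(-783144\right) \left(- \frac{998225}{6}\right) = 130292319900$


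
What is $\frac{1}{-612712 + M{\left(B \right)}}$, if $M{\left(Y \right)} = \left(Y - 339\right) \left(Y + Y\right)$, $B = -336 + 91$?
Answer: $- \frac{1}{326552} \approx -3.0623 \cdot 10^{-6}$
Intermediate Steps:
$B = -245$
$M{\left(Y \right)} = 2 Y \left(-339 + Y\right)$ ($M{\left(Y \right)} = \left(-339 + Y\right) 2 Y = 2 Y \left(-339 + Y\right)$)
$\frac{1}{-612712 + M{\left(B \right)}} = \frac{1}{-612712 + 2 \left(-245\right) \left(-339 - 245\right)} = \frac{1}{-612712 + 2 \left(-245\right) \left(-584\right)} = \frac{1}{-612712 + 286160} = \frac{1}{-326552} = - \frac{1}{326552}$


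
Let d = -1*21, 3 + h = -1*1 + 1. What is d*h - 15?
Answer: 48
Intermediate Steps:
h = -3 (h = -3 + (-1*1 + 1) = -3 + (-1 + 1) = -3 + 0 = -3)
d = -21
d*h - 15 = -21*(-3) - 15 = 63 - 15 = 48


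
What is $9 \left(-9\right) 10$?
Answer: $-810$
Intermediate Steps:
$9 \left(-9\right) 10 = \left(-81\right) 10 = -810$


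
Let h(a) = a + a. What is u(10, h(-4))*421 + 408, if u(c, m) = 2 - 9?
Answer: -2539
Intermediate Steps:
h(a) = 2*a
u(c, m) = -7
u(10, h(-4))*421 + 408 = -7*421 + 408 = -2947 + 408 = -2539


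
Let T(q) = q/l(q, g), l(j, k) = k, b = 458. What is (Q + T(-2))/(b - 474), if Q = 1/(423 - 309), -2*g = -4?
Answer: 113/1824 ≈ 0.061952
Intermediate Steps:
g = 2 (g = -1/2*(-4) = 2)
T(q) = q/2
Q = 1/114 ≈ 0.0087719
(Q + T(-2))/(b - 474) = (1/114 + (1/2)*(-2))/(458 - 474) = (1/114 - 1)/(-16) = -113/114*(-1/16) = 113/1824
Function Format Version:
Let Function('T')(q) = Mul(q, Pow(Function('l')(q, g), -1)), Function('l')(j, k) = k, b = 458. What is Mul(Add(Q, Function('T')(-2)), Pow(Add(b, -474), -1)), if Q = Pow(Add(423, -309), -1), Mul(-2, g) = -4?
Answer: Rational(113, 1824) ≈ 0.061952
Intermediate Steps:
g = 2 (g = Mul(Rational(-1, 2), -4) = 2)
Function('T')(q) = Mul(Rational(1, 2), q) (Function('T')(q) = Mul(q, Pow(2, -1)) = Mul(q, Rational(1, 2)) = Mul(Rational(1, 2), q))
Q = Rational(1, 114) (Q = Pow(114, -1) = Rational(1, 114) ≈ 0.0087719)
Mul(Add(Q, Function('T')(-2)), Pow(Add(b, -474), -1)) = Mul(Add(Rational(1, 114), Mul(Rational(1, 2), -2)), Pow(Add(458, -474), -1)) = Mul(Add(Rational(1, 114), -1), Pow(-16, -1)) = Mul(Rational(-113, 114), Rational(-1, 16)) = Rational(113, 1824)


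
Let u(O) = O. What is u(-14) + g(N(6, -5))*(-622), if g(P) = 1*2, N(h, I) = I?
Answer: -1258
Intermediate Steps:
g(P) = 2
u(-14) + g(N(6, -5))*(-622) = -14 + 2*(-622) = -14 - 1244 = -1258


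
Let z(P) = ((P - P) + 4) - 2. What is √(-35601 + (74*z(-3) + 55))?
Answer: I*√35398 ≈ 188.14*I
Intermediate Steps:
z(P) = 2 (z(P) = (0 + 4) - 2 = 4 - 2 = 2)
√(-35601 + (74*z(-3) + 55)) = √(-35601 + (74*2 + 55)) = √(-35601 + (148 + 55)) = √(-35601 + 203) = √(-35398) = I*√35398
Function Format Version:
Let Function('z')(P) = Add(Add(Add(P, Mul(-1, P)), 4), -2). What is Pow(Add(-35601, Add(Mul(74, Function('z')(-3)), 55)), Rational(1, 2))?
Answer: Mul(I, Pow(35398, Rational(1, 2))) ≈ Mul(188.14, I)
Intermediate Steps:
Function('z')(P) = 2 (Function('z')(P) = Add(Add(0, 4), -2) = Add(4, -2) = 2)
Pow(Add(-35601, Add(Mul(74, Function('z')(-3)), 55)), Rational(1, 2)) = Pow(Add(-35601, Add(Mul(74, 2), 55)), Rational(1, 2)) = Pow(Add(-35601, Add(148, 55)), Rational(1, 2)) = Pow(Add(-35601, 203), Rational(1, 2)) = Pow(-35398, Rational(1, 2)) = Mul(I, Pow(35398, Rational(1, 2)))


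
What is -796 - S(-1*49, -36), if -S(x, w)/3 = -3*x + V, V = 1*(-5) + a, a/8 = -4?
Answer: -466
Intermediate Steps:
a = -32 (a = 8*(-4) = -32)
V = -37 (V = 1*(-5) - 32 = -5 - 32 = -37)
S(x, w) = 111 + 9*x (S(x, w) = -3*(-3*x - 37) = -3*(-37 - 3*x) = 111 + 9*x)
-796 - S(-1*49, -36) = -796 - (111 + 9*(-1*49)) = -796 - (111 + 9*(-49)) = -796 - (111 - 441) = -796 - 1*(-330) = -796 + 330 = -466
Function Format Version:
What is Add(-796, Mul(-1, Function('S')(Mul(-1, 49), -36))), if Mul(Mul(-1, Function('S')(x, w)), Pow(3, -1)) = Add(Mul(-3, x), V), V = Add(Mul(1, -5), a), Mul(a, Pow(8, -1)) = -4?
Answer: -466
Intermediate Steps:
a = -32 (a = Mul(8, -4) = -32)
V = -37 (V = Add(Mul(1, -5), -32) = Add(-5, -32) = -37)
Function('S')(x, w) = Add(111, Mul(9, x)) (Function('S')(x, w) = Mul(-3, Add(Mul(-3, x), -37)) = Mul(-3, Add(-37, Mul(-3, x))) = Add(111, Mul(9, x)))
Add(-796, Mul(-1, Function('S')(Mul(-1, 49), -36))) = Add(-796, Mul(-1, Add(111, Mul(9, Mul(-1, 49))))) = Add(-796, Mul(-1, Add(111, Mul(9, -49)))) = Add(-796, Mul(-1, Add(111, -441))) = Add(-796, Mul(-1, -330)) = Add(-796, 330) = -466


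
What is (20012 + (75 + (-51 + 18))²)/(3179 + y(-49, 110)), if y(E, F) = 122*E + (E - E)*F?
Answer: -21776/2799 ≈ -7.7799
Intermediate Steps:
y(E, F) = 122*E (y(E, F) = 122*E + 0*F = 122*E + 0 = 122*E)
(20012 + (75 + (-51 + 18))²)/(3179 + y(-49, 110)) = (20012 + (75 + (-51 + 18))²)/(3179 + 122*(-49)) = (20012 + (75 - 33)²)/(3179 - 5978) = (20012 + 42²)/(-2799) = (20012 + 1764)*(-1/2799) = 21776*(-1/2799) = -21776/2799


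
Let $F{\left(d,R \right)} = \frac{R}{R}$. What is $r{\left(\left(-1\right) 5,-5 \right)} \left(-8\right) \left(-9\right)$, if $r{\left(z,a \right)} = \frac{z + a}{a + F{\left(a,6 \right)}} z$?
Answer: $-900$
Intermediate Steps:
$F{\left(d,R \right)} = 1$
$r{\left(z,a \right)} = \frac{z \left(a + z\right)}{1 + a}$ ($r{\left(z,a \right)} = \frac{z + a}{a + 1} z = \frac{a + z}{1 + a} z = \frac{z \left(a + z\right)}{1 + a}$)
$r{\left(\left(-1\right) 5,-5 \right)} \left(-8\right) \left(-9\right) = \frac{\left(-1\right) 5 \left(-5 - 5\right)}{1 - 5} \left(-8\right) \left(-9\right) = - \frac{5 \left(-5 - 5\right)}{-4} \left(-8\right) \left(-9\right) = \left(-5\right) \left(- \frac{1}{4}\right) \left(-10\right) \left(-8\right) \left(-9\right) = \left(- \frac{25}{2}\right) \left(-8\right) \left(-9\right) = 100 \left(-9\right) = -900$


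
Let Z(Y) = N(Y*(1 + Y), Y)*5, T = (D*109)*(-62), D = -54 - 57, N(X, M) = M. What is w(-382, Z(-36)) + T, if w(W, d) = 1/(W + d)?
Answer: 421577555/562 ≈ 7.5014e+5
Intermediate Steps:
D = -111
T = 750138 (T = -111*109*(-62) = -12099*(-62) = 750138)
Z(Y) = 5*Y (Z(Y) = Y*5 = 5*Y)
w(-382, Z(-36)) + T = 1/(-382 + 5*(-36)) + 750138 = 1/(-382 - 180) + 750138 = 1/(-562) + 750138 = -1/562 + 750138 = 421577555/562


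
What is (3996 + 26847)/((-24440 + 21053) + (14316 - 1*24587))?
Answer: -30843/13658 ≈ -2.2582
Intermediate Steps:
(3996 + 26847)/((-24440 + 21053) + (14316 - 1*24587)) = 30843/(-3387 + (14316 - 24587)) = 30843/(-3387 - 10271) = 30843/(-13658) = 30843*(-1/13658) = -30843/13658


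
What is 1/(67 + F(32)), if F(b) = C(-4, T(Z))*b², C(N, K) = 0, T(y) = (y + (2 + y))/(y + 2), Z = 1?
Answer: 1/67 ≈ 0.014925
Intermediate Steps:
T(y) = (2 + 2*y)/(2 + y)
F(b) = 0 (F(b) = 0*b² = 0)
1/(67 + F(32)) = 1/(67 + 0) = 1/67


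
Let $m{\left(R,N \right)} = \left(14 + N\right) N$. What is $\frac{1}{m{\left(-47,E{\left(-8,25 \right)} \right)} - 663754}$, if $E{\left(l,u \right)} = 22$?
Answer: $- \frac{1}{662962} \approx -1.5084 \cdot 10^{-6}$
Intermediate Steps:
$m{\left(R,N \right)} = N \left(14 + N\right)$
$\frac{1}{m{\left(-47,E{\left(-8,25 \right)} \right)} - 663754} = \frac{1}{22 \left(14 + 22\right) - 663754} = \frac{1}{22 \cdot 36 - 663754} = \frac{1}{792 - 663754} = \frac{1}{-662962} = - \frac{1}{662962}$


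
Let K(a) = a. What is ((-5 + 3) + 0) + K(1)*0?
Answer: -2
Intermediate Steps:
((-5 + 3) + 0) + K(1)*0 = ((-5 + 3) + 0) + 1*0 = (-2 + 0) + 0 = -2 + 0 = -2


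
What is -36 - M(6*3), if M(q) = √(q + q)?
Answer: -42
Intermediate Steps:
M(q) = √2*√q (M(q) = √(2*q) = √2*√q)
-36 - M(6*3) = -36 - √2*√(6*3) = -36 - √2*√18 = -36 - √2*3*√2 = -36 - 1*6 = -36 - 6 = -42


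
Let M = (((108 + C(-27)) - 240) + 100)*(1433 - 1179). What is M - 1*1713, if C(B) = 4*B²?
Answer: 730823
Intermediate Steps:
M = 732536 (M = (((108 + 4*(-27)²) - 240) + 100)*(1433 - 1179) = (((108 + 4*729) - 240) + 100)*254 = (((108 + 2916) - 240) + 100)*254 = ((3024 - 240) + 100)*254 = (2784 + 100)*254 = 2884*254 = 732536)
M - 1*1713 = 732536 - 1*1713 = 732536 - 1713 = 730823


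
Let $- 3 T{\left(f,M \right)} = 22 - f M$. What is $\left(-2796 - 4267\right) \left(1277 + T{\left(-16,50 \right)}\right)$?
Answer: $-7084189$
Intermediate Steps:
$T{\left(f,M \right)} = - \frac{22}{3} + \frac{M f}{3}$ ($T{\left(f,M \right)} = - \frac{22 - f M}{3} = - \frac{22 - M f}{3} = - \frac{22}{3} + \frac{M f}{3}$)
$\left(-2796 - 4267\right) \left(1277 + T{\left(-16,50 \right)}\right) = \left(-2796 - 4267\right) \left(1277 + \left(- \frac{22}{3} + \frac{1}{3} \cdot 50 \left(-16\right)\right)\right) = - 7063 \left(1277 - 274\right) = \left(-7063\right) 1003 = -7084189$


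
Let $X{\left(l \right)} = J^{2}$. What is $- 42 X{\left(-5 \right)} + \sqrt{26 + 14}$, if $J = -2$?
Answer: $-168 + 2 \sqrt{10} \approx -161.68$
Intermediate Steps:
$X{\left(l \right)} = 4$ ($X{\left(l \right)} = \left(-2\right)^{2} = 4$)
$- 42 X{\left(-5 \right)} + \sqrt{26 + 14} = \left(-42\right) 4 + \sqrt{26 + 14} = -168 + \sqrt{40} = -168 + 2 \sqrt{10}$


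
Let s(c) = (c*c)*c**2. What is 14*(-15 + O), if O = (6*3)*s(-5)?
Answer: 157290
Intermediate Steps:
s(c) = c**4 (s(c) = c**2*c**2 = c**4)
O = 11250 (O = (6*3)*(-5)**4 = 18*625 = 11250)
14*(-15 + O) = 14*(-15 + 11250) = 14*11235 = 157290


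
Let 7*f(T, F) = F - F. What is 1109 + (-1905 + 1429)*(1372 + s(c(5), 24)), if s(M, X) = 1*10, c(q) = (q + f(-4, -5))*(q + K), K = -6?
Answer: -656723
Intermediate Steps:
f(T, F) = 0 (f(T, F) = (F - F)/7 = (1/7)*0 = 0)
c(q) = q*(-6 + q) (c(q) = (q + 0)*(q - 6) = q*(-6 + q))
s(M, X) = 10
1109 + (-1905 + 1429)*(1372 + s(c(5), 24)) = 1109 + (-1905 + 1429)*(1372 + 10) = 1109 - 476*1382 = 1109 - 657832 = -656723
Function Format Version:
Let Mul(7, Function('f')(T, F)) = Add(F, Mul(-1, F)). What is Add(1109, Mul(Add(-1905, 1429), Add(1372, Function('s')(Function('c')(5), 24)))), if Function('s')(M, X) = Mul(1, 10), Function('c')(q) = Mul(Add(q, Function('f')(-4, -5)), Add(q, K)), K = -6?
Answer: -656723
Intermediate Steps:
Function('f')(T, F) = 0 (Function('f')(T, F) = Mul(Rational(1, 7), Add(F, Mul(-1, F))) = Mul(Rational(1, 7), 0) = 0)
Function('c')(q) = Mul(q, Add(-6, q)) (Function('c')(q) = Mul(Add(q, 0), Add(q, -6)) = Mul(q, Add(-6, q)))
Function('s')(M, X) = 10
Add(1109, Mul(Add(-1905, 1429), Add(1372, Function('s')(Function('c')(5), 24)))) = Add(1109, Mul(Add(-1905, 1429), Add(1372, 10))) = Add(1109, Mul(-476, 1382)) = Add(1109, -657832) = -656723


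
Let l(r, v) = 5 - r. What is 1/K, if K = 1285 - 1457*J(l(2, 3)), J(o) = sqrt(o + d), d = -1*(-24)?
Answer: -1285/55665698 - 4371*sqrt(3)/55665698 ≈ -0.00015909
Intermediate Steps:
d = 24
J(o) = sqrt(24 + o) (J(o) = sqrt(o + 24) = sqrt(24 + o))
K = 1285 - 4371*sqrt(3) (K = 1285 - 1457*sqrt(24 + (5 - 1*2)) = 1285 - 1457*sqrt(24 + (5 - 2)) = 1285 - 1457*sqrt(24 + 3) = 1285 - 4371*sqrt(3) ≈ -6285.8)
1/K = 1/(1285 - 4371*sqrt(3))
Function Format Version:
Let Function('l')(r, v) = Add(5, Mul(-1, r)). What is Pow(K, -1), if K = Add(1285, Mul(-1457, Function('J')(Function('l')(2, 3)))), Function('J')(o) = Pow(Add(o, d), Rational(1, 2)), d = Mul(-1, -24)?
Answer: Add(Rational(-1285, 55665698), Mul(Rational(-4371, 55665698), Pow(3, Rational(1, 2)))) ≈ -0.00015909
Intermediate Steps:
d = 24
Function('J')(o) = Pow(Add(24, o), Rational(1, 2)) (Function('J')(o) = Pow(Add(o, 24), Rational(1, 2)) = Pow(Add(24, o), Rational(1, 2)))
K = Add(1285, Mul(-4371, Pow(3, Rational(1, 2)))) (K = Add(1285, Mul(-1457, Pow(Add(24, Add(5, Mul(-1, 2))), Rational(1, 2)))) = Add(1285, Mul(-1457, Pow(Add(24, Add(5, -2)), Rational(1, 2)))) = Add(1285, Mul(-1457, Pow(Add(24, 3), Rational(1, 2)))) = Add(1285, Mul(-1457, Pow(27, Rational(1, 2)))) = Add(1285, Mul(-1457, Mul(3, Pow(3, Rational(1, 2))))) = Add(1285, Mul(-4371, Pow(3, Rational(1, 2)))) ≈ -6285.8)
Pow(K, -1) = Pow(Add(1285, Mul(-4371, Pow(3, Rational(1, 2)))), -1)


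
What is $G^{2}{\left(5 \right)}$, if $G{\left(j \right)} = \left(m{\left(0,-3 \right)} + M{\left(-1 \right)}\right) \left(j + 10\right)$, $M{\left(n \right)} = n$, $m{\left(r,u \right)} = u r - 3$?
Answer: $3600$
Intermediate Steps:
$m{\left(r,u \right)} = -3 + r u$ ($m{\left(r,u \right)} = r u - 3 = -3 + r u$)
$G{\left(j \right)} = -40 - 4 j$ ($G{\left(j \right)} = \left(\left(-3 + 0 \left(-3\right)\right) - 1\right) \left(j + 10\right) = \left(\left(-3 + 0\right) - 1\right) \left(10 + j\right) = \left(-3 - 1\right) \left(10 + j\right) = - 4 \left(10 + j\right) = -40 - 4 j$)
$G^{2}{\left(5 \right)} = \left(-40 - 20\right)^{2} = \left(-60\right)^{2} = 3600$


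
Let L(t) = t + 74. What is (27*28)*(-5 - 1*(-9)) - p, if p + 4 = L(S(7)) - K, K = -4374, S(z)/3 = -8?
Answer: -1396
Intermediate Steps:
S(z) = -24 (S(z) = 3*(-8) = -24)
L(t) = 74 + t
p = 4420 (p = -4 + ((74 - 24) - 1*(-4374)) = -4 + (50 + 4374) = -4 + 4424 = 4420)
(27*28)*(-5 - 1*(-9)) - p = (27*28)*(-5 - 1*(-9)) - 1*4420 = 756*(-5 + 9) - 4420 = 756*4 - 4420 = 3024 - 4420 = -1396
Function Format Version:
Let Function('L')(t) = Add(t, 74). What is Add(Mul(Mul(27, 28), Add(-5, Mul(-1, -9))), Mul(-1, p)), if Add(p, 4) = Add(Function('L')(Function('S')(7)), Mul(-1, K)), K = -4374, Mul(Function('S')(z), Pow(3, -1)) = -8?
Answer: -1396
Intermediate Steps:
Function('S')(z) = -24 (Function('S')(z) = Mul(3, -8) = -24)
Function('L')(t) = Add(74, t)
p = 4420 (p = Add(-4, Add(Add(74, -24), Mul(-1, -4374))) = Add(-4, Add(50, 4374)) = Add(-4, 4424) = 4420)
Add(Mul(Mul(27, 28), Add(-5, Mul(-1, -9))), Mul(-1, p)) = Add(Mul(Mul(27, 28), Add(-5, Mul(-1, -9))), Mul(-1, 4420)) = Add(Mul(756, Add(-5, 9)), -4420) = Add(Mul(756, 4), -4420) = Add(3024, -4420) = -1396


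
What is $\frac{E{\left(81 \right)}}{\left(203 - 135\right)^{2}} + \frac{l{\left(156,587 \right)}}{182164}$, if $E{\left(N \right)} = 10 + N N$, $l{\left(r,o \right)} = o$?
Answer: $\frac{299928483}{210581584} \approx 1.4243$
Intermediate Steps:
$E{\left(N \right)} = 10 + N^{2}$
$\frac{E{\left(81 \right)}}{\left(203 - 135\right)^{2}} + \frac{l{\left(156,587 \right)}}{182164} = \frac{10 + 81^{2}}{\left(203 - 135\right)^{2}} + \frac{587}{182164} = \frac{10 + 6561}{68^{2}} + 587 \cdot \frac{1}{182164} = \frac{6571}{4624} + \frac{587}{182164} = \frac{299928483}{210581584}$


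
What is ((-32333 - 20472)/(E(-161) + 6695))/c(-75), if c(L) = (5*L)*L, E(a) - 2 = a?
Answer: -10561/36765000 ≈ -0.00028726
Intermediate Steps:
E(a) = 2 + a
c(L) = 5*L**2
((-32333 - 20472)/(E(-161) + 6695))/c(-75) = ((-32333 - 20472)/((2 - 161) + 6695))/((5*(-75)**2)) = (-52805/(-159 + 6695))/((5*5625)) = -52805/6536/28125 = -52805*1/6536*(1/28125) = -52805/6536*1/28125 = -10561/36765000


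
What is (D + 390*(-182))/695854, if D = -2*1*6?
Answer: -35496/347927 ≈ -0.10202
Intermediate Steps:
D = -12 (D = -2*6 = -12)
(D + 390*(-182))/695854 = (-12 + 390*(-182))/695854 = (-12 - 70980)*(1/695854) = -70992*1/695854 = -35496/347927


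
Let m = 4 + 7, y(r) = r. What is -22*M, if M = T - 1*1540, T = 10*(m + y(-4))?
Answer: 32340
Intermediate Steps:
m = 11
T = 70 (T = 10*(11 - 4) = 10*7 = 70)
M = -1470 (M = 70 - 1*1540 = 70 - 1540 = -1470)
-22*M = -22*(-1470) = 32340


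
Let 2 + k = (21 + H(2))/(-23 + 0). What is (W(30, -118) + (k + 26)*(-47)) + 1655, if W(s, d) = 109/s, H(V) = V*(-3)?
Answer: 387287/690 ≈ 561.29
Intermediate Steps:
H(V) = -3*V
k = -61/23 (k = -2 + (21 - 3*2)/(-23 + 0) = -2 + (21 - 6)/(-23) = -2 + 15*(-1/23) = -2 - 15/23 = -61/23 ≈ -2.6522)
(W(30, -118) + (k + 26)*(-47)) + 1655 = (109/30 + (-61/23 + 26)*(-47)) + 1655 = (109*(1/30) + (537/23)*(-47)) + 1655 = (109/30 - 25239/23) + 1655 = -754663/690 + 1655 = 387287/690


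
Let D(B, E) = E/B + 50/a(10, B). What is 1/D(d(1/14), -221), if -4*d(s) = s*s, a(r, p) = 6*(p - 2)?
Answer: 4707/815534048 ≈ 5.7717e-6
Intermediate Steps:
a(r, p) = -12 + 6*p (a(r, p) = 6*(-2 + p) = -12 + 6*p)
d(s) = -s²/4 (d(s) = -s*s/4 = -s²/4)
D(B, E) = 50/(-12 + 6*B) + E/B (D(B, E) = E/B + 50/(-12 + 6*B) = 50/(-12 + 6*B) + E/B)
1/D(d(1/14), -221) = 1/((25*(-(1/14)²/4)/3 - 221*(-2 - (1/14)²/4))/(((-(1/14)²/4))*(-2 - (1/14)²/4))) = 1/((25*(-¼*1/196)/3 - 221*(-2 - ¼*1/196))/(((-¼*1/196))*(-2 - ¼*1/196))) = 1/(((25/3)*(-1/784) - 221*(-2 - 1/784))/((-1/784)*(-2 - 1/784))) = 1/(-784*(-25/2352 - 221*(-1569/784))/(-1569/784)) = 1/(-784*(-784/1569)*(-25/2352 + 346749/784)) = 1/(-784*(-784/1569)*520111/1176) = 1/(815534048/4707) = 4707/815534048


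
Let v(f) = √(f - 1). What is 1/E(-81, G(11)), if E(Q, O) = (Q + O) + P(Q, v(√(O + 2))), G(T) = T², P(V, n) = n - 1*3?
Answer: 1/(37 + √(-1 + √123)) ≈ 0.024890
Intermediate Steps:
v(f) = √(-1 + f)
P(V, n) = -3 + n (P(V, n) = n - 3 = -3 + n)
E(Q, O) = -3 + O + Q + √(-1 + √(2 + O)) (E(Q, O) = (Q + O) + (-3 + √(-1 + √(O + 2))) = (O + Q) + (-3 + √(-1 + √(2 + O))) = -3 + O + Q + √(-1 + √(2 + O)))
1/E(-81, G(11)) = 1/(-3 + 11² - 81 + √(-1 + √(2 + 11²))) = 1/(-3 + 121 - 81 + √(-1 + √(2 + 121))) = 1/(-3 + 121 - 81 + √(-1 + √123)) = 1/(37 + √(-1 + √123))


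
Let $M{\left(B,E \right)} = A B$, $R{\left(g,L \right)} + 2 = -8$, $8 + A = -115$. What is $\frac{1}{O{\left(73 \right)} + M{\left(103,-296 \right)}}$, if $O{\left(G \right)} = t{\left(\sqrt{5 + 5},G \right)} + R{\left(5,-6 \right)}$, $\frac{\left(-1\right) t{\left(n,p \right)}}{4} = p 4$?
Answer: $- \frac{1}{13847} \approx -7.2218 \cdot 10^{-5}$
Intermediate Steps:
$A = -123$ ($A = -8 - 115 = -123$)
$R{\left(g,L \right)} = -10$ ($R{\left(g,L \right)} = -2 - 8 = -10$)
$M{\left(B,E \right)} = - 123 B$
$t{\left(n,p \right)} = - 16 p$ ($t{\left(n,p \right)} = - 4 p 4 = - 4 \cdot 4 p = - 16 p$)
$O{\left(G \right)} = -10 - 16 G$ ($O{\left(G \right)} = - 16 G - 10 = -10 - 16 G$)
$\frac{1}{O{\left(73 \right)} + M{\left(103,-296 \right)}} = \frac{1}{\left(-10 - 1168\right) - 12669} = \frac{1}{-1178 - 12669} = \frac{1}{-13847} = - \frac{1}{13847}$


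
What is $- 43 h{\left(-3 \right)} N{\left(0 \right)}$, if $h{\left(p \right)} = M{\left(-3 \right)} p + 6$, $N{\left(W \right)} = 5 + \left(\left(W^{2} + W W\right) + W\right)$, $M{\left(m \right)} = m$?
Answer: $-3225$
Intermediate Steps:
$N{\left(W \right)} = 5 + W + 2 W^{2}$ ($N{\left(W \right)} = 5 + \left(\left(W^{2} + W^{2}\right) + W\right) = 5 + \left(2 W^{2} + W\right) = 5 + \left(W + 2 W^{2}\right) = 5 + W + 2 W^{2}$)
$h{\left(p \right)} = 6 - 3 p$ ($h{\left(p \right)} = - 3 p + 6 = 6 - 3 p$)
$- 43 h{\left(-3 \right)} N{\left(0 \right)} = - 43 \left(6 - -9\right) \left(5 + 0 + 2 \cdot 0^{2}\right) = - 43 \left(6 + 9\right) \left(5 + 0 + 2 \cdot 0\right) = \left(-43\right) 15 \left(5 + 0 + 0\right) = \left(-645\right) 5 = -3225$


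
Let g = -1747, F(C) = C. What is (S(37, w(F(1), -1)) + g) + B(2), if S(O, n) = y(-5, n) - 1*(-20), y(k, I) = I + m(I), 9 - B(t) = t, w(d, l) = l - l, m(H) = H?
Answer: -1720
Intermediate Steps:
w(d, l) = 0
B(t) = 9 - t
y(k, I) = 2*I (y(k, I) = I + I = 2*I)
S(O, n) = 20 + 2*n (S(O, n) = 2*n - 1*(-20) = 2*n + 20 = 20 + 2*n)
(S(37, w(F(1), -1)) + g) + B(2) = ((20 + 2*0) - 1747) + (9 - 1*2) = ((20 + 0) - 1747) + (9 - 2) = (20 - 1747) + 7 = -1727 + 7 = -1720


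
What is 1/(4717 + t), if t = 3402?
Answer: 1/8119 ≈ 0.00012317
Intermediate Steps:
1/(4717 + t) = 1/(4717 + 3402) = 1/8119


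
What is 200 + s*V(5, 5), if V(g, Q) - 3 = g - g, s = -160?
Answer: -280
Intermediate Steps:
V(g, Q) = 3 (V(g, Q) = 3 + (g - g) = 3 + 0 = 3)
200 + s*V(5, 5) = 200 - 160*3 = 200 - 480 = -280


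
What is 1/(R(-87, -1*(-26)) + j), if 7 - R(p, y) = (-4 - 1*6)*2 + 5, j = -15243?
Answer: -1/15221 ≈ -6.5699e-5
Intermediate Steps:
R(p, y) = 22 (R(p, y) = 7 - ((-4 - 1*6)*2 + 5) = 7 - ((-4 - 6)*2 + 5) = 7 - (-10*2 + 5) = 7 - (-20 + 5) = 7 - 1*(-15) = 7 + 15 = 22)
1/(R(-87, -1*(-26)) + j) = 1/(22 - 15243) = 1/(-15221) = -1/15221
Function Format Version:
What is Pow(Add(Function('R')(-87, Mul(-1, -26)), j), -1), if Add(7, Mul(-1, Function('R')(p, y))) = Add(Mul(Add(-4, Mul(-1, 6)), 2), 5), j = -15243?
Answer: Rational(-1, 15221) ≈ -6.5699e-5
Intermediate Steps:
Function('R')(p, y) = 22 (Function('R')(p, y) = Add(7, Mul(-1, Add(Mul(Add(-4, Mul(-1, 6)), 2), 5))) = Add(7, Mul(-1, Add(Mul(Add(-4, -6), 2), 5))) = Add(7, Mul(-1, Add(Mul(-10, 2), 5))) = Add(7, Mul(-1, Add(-20, 5))) = Add(7, Mul(-1, -15)) = Add(7, 15) = 22)
Pow(Add(Function('R')(-87, Mul(-1, -26)), j), -1) = Pow(Add(22, -15243), -1) = Pow(-15221, -1) = Rational(-1, 15221)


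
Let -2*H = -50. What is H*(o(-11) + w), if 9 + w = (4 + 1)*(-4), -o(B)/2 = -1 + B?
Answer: -125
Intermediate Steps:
o(B) = 2 - 2*B (o(B) = -2*(-1 + B) = 2 - 2*B)
H = 25 (H = -1/2*(-50) = 25)
w = -29 (w = -9 + (4 + 1)*(-4) = -9 + 5*(-4) = -9 - 20 = -29)
H*(o(-11) + w) = 25*((2 - 2*(-11)) - 29) = 25*((2 + 22) - 29) = 25*(24 - 29) = 25*(-5) = -125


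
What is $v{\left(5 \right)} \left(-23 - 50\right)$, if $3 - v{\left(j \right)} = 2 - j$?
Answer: $-438$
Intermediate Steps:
$v{\left(j \right)} = 1 + j$ ($v{\left(j \right)} = 3 - \left(2 - j\right) = 3 + \left(-2 + j\right) = 1 + j$)
$v{\left(5 \right)} \left(-23 - 50\right) = \left(1 + 5\right) \left(-23 - 50\right) = 6 \left(-73\right) = -438$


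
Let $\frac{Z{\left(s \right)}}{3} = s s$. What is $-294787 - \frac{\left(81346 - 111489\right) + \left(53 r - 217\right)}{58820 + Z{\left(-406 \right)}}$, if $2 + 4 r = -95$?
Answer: $- \frac{652455477963}{2213312} \approx -2.9479 \cdot 10^{5}$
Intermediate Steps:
$r = - \frac{97}{4}$ ($r = - \frac{1}{2} + \frac{1}{4} \left(-95\right) = - \frac{1}{2} - \frac{95}{4} = - \frac{97}{4} \approx -24.25$)
$Z{\left(s \right)} = 3 s^{2}$ ($Z{\left(s \right)} = 3 s s = 3 s^{2}$)
$-294787 - \frac{\left(81346 - 111489\right) + \left(53 r - 217\right)}{58820 + Z{\left(-406 \right)}} = -294787 - \frac{\left(81346 - 111489\right) + \left(53 \left(- \frac{97}{4}\right) - 217\right)}{58820 + 3 \left(-406\right)^{2}} = -294787 - \frac{\left(81346 - 111489\right) - \frac{6009}{4}}{58820 + 3 \cdot 164836} = -294787 - \frac{-30143 - \frac{6009}{4}}{58820 + 494508} = -294787 - - \frac{126581}{4 \cdot 553328} = -294787 - \left(- \frac{126581}{4}\right) \frac{1}{553328} = -294787 - - \frac{126581}{2213312} = -294787 + \frac{126581}{2213312} = - \frac{652455477963}{2213312}$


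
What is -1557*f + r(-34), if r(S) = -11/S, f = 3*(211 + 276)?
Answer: -77342407/34 ≈ -2.2748e+6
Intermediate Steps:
f = 1461 (f = 3*487 = 1461)
-1557*f + r(-34) = -1557*1461 - 11/(-34) = -2274777 - 11*(-1/34) = -2274777 + 11/34 = -77342407/34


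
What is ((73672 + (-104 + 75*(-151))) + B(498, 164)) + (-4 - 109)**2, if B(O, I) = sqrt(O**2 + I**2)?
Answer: 75012 + 10*sqrt(2749) ≈ 75536.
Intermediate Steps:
B(O, I) = sqrt(I**2 + O**2)
((73672 + (-104 + 75*(-151))) + B(498, 164)) + (-4 - 109)**2 = ((73672 + (-104 + 75*(-151))) + sqrt(164**2 + 498**2)) + (-4 - 109)**2 = ((73672 + (-104 - 11325)) + sqrt(26896 + 248004)) + (-113)**2 = ((73672 - 11429) + sqrt(274900)) + 12769 = (62243 + 10*sqrt(2749)) + 12769 = 75012 + 10*sqrt(2749)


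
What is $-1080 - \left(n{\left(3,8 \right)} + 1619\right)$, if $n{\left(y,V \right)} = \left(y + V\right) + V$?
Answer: $-2718$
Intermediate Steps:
$n{\left(y,V \right)} = y + 2 V$ ($n{\left(y,V \right)} = \left(V + y\right) + V = y + 2 V$)
$-1080 - \left(n{\left(3,8 \right)} + 1619\right) = -1080 - \left(\left(3 + 2 \cdot 8\right) + 1619\right) = -1080 - \left(\left(3 + 16\right) + 1619\right) = -1080 - \left(19 + 1619\right) = -1080 - 1638 = -2718$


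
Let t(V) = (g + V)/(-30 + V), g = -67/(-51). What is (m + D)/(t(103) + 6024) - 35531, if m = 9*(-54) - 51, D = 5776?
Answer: -797035764035/22432672 ≈ -35530.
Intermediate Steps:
g = 67/51 (g = -67*(-1/51) = 67/51 ≈ 1.3137)
t(V) = (67/51 + V)/(-30 + V)
m = -537 (m = -486 - 51 = -537)
(m + D)/(t(103) + 6024) - 35531 = (-537 + 5776)/((67/51 + 103)/(-30 + 103) + 6024) - 35531 = 5239/((5320/51)/73 + 6024) - 35531 = 5239/((1/73)*(5320/51) + 6024) - 35531 = 5239/(5320/3723 + 6024) - 35531 = 5239/(22432672/3723) - 35531 = 5239*(3723/22432672) - 35531 = 19504797/22432672 - 35531 = -797035764035/22432672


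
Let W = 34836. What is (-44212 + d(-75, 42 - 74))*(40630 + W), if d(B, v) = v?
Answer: -3338917704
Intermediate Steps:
(-44212 + d(-75, 42 - 74))*(40630 + W) = (-44212 + (42 - 74))*(40630 + 34836) = (-44212 - 32)*75466 = -44244*75466 = -3338917704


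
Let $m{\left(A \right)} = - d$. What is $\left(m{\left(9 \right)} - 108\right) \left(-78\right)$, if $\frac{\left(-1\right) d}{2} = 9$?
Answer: $7020$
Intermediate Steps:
$d = -18$ ($d = \left(-2\right) 9 = -18$)
$m{\left(A \right)} = 18$ ($m{\left(A \right)} = \left(-1\right) \left(-18\right) = 18$)
$\left(m{\left(9 \right)} - 108\right) \left(-78\right) = \left(18 - 108\right) \left(-78\right) = \left(-90\right) \left(-78\right) = 7020$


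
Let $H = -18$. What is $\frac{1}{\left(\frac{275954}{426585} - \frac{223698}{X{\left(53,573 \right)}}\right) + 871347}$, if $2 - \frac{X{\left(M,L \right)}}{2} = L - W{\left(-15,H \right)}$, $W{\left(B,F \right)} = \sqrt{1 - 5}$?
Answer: $\frac{2585519343369681043785}{2253392648036014957978861717} - \frac{4070739036020805 i}{4506785296072029915957723434} \approx 1.1474 \cdot 10^{-6} - 9.0325 \cdot 10^{-13} i$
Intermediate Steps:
$W{\left(B,F \right)} = 2 i$ ($W{\left(B,F \right)} = \sqrt{-4} = 2 i$)
$X{\left(M,L \right)} = 4 - 2 L + 4 i$ ($X{\left(M,L \right)} = 4 - 2 \left(L - 2 i\right) = 4 - \left(- 4 i + 2 L\right) = 4 - 2 L + 4 i$)
$\frac{1}{\left(\frac{275954}{426585} - \frac{223698}{X{\left(53,573 \right)}}\right) + 871347} = \frac{1}{\left(\frac{275954}{426585} - \frac{223698}{4 - 1146 + 4 i}\right) + 871347} = \frac{1}{\left(275954 \cdot \frac{1}{426585} - \frac{223698}{4 - 1146 + 4 i}\right) + 871347} = \frac{1}{\left(\frac{275954}{426585} - \frac{223698}{-1142 + 4 i}\right) + 871347} = \frac{1}{\left(\frac{275954}{426585} - 223698 \frac{-1142 - 4 i}{1304180}\right) + 871347} = \frac{1}{\left(\frac{275954}{426585} - \frac{111849 \left(-1142 - 4 i\right)}{652090}\right) + 871347} = \frac{1}{\frac{371703835949}{426585} - \frac{111849 \left(-1142 - 4 i\right)}{652090}}$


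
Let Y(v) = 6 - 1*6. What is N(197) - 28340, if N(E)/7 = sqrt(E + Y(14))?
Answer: -28340 + 7*sqrt(197) ≈ -28242.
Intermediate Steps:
Y(v) = 0 (Y(v) = 6 - 6 = 0)
N(E) = 7*sqrt(E) (N(E) = 7*sqrt(E + 0) = 7*sqrt(E))
N(197) - 28340 = 7*sqrt(197) - 28340 = -28340 + 7*sqrt(197)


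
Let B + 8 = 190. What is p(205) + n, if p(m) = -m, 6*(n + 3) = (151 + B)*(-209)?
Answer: -23615/2 ≈ -11808.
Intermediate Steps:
B = 182 (B = -8 + 190 = 182)
n = -23205/2 (n = -3 + ((151 + 182)*(-209))/6 = -3 + (333*(-209))/6 = -3 + (⅙)*(-69597) = -3 - 23199/2 = -23205/2 ≈ -11603.)
p(205) + n = -1*205 - 23205/2 = -205 - 23205/2 = -23615/2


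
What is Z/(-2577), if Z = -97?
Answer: 97/2577 ≈ 0.037641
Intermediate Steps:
Z/(-2577) = -97/(-2577) = -1/2577*(-97) = 97/2577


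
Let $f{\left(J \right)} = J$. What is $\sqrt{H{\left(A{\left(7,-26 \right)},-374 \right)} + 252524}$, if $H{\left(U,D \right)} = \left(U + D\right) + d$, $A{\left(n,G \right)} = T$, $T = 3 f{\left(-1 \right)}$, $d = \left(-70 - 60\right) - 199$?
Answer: $\sqrt{251818} \approx 501.81$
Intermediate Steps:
$d = -329$ ($d = -130 - 199 = -329$)
$T = -3$ ($T = 3 \left(-1\right) = -3$)
$A{\left(n,G \right)} = -3$
$H{\left(U,D \right)} = -329 + D + U$ ($H{\left(U,D \right)} = \left(U + D\right) - 329 = \left(D + U\right) - 329 = -329 + D + U$)
$\sqrt{H{\left(A{\left(7,-26 \right)},-374 \right)} + 252524} = \sqrt{\left(-329 - 374 - 3\right) + 252524} = \sqrt{-706 + 252524} = \sqrt{251818}$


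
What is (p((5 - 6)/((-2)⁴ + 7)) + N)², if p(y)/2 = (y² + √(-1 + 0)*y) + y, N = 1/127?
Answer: -8535483/4513555489 + 20236*I/1545209 ≈ -0.0018911 + 0.013096*I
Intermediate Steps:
N = 1/127 ≈ 0.0078740
p(y) = 2*y + 2*y² + 2*I*y (p(y) = 2*((y² + √(-1 + 0)*y) + y) = 2*((y² + √(-1)*y) + y) = 2*((y² + I*y) + y) = 2*(y + y² + I*y) = 2*y + 2*y² + 2*I*y)
(p((5 - 6)/((-2)⁴ + 7)) + N)² = (2*((5 - 6)/((-2)⁴ + 7))*(1 + I + (5 - 6)/((-2)⁴ + 7)) + 1/127)² = (2*(-1/(16 + 7))*(1 + I - 1/(16 + 7)) + 1/127)² = (2*(-1/23)*(1 + I - 1/23) + 1/127)² = (2*(-1/23)*(22/23 + I) + 1/127)² = ((-44/529 - 2*I/23) + 1/127)² = (-5059/67183 - 2*I/23)²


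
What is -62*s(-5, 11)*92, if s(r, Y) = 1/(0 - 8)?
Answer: 713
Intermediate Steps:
s(r, Y) = -1/8 (s(r, Y) = 1/(-8) = -1/8)
-62*s(-5, 11)*92 = -62*(-1/8)*92 = (31/4)*92 = 713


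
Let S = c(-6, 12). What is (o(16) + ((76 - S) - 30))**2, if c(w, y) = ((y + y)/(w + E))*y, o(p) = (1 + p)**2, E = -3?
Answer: 134689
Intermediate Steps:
c(w, y) = 2*y**2/(-3 + w) (c(w, y) = ((y + y)/(w - 3))*y = ((2*y)/(-3 + w))*y = (2*y/(-3 + w))*y = 2*y**2/(-3 + w))
S = -32 (S = 2*12**2/(-3 - 6) = 2*144/(-9) = 2*144*(-1/9) = -32)
(o(16) + ((76 - S) - 30))**2 = ((1 + 16)**2 + ((76 - 1*(-32)) - 30))**2 = (17**2 + ((76 + 32) - 30))**2 = (289 + (108 - 30))**2 = (289 + 78)**2 = 367**2 = 134689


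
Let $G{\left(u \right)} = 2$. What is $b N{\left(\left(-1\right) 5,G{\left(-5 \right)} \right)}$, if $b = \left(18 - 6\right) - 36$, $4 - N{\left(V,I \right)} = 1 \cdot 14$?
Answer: $240$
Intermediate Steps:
$N{\left(V,I \right)} = -10$ ($N{\left(V,I \right)} = 4 - 1 \cdot 14 = 4 - 14 = -10$)
$b = -24$ ($b = \left(18 - 6\right) - 36 = 12 - 36 = -24$)
$b N{\left(\left(-1\right) 5,G{\left(-5 \right)} \right)} = \left(-24\right) \left(-10\right) = 240$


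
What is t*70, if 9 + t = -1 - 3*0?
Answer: -700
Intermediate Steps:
t = -10 (t = -9 + (-1 - 3*0) = -9 + (-1 + 0) = -9 - 1 = -10)
t*70 = -10*70 = -700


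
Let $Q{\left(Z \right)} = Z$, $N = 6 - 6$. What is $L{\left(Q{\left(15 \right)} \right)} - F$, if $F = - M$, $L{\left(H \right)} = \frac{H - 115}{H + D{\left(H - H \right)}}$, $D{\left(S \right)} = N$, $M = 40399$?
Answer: $\frac{121177}{3} \approx 40392.0$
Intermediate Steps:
$N = 0$
$D{\left(S \right)} = 0$
$L{\left(H \right)} = \frac{-115 + H}{H}$ ($L{\left(H \right)} = \frac{H - 115}{H + 0} = \frac{-115 + H}{H}$)
$F = -40399$ ($F = \left(-1\right) 40399 = -40399$)
$L{\left(Q{\left(15 \right)} \right)} - F = \frac{-115 + 15}{15} - -40399 = \frac{1}{15} \left(-100\right) + 40399 = - \frac{20}{3} + 40399 = \frac{121177}{3}$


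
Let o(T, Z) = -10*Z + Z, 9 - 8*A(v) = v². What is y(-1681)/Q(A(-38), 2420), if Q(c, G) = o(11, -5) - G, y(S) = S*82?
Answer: 137842/2375 ≈ 58.039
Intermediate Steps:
y(S) = 82*S
A(v) = 9/8 - v²/8
o(T, Z) = -9*Z
Q(c, G) = 45 - G (Q(c, G) = -9*(-5) - G = 45 - G)
y(-1681)/Q(A(-38), 2420) = (82*(-1681))/(45 - 1*2420) = -137842/(45 - 2420) = -137842/(-2375) = -137842*(-1/2375) = 137842/2375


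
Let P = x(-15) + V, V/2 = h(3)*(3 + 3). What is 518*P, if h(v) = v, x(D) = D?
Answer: 10878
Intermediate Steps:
V = 36 (V = 2*(3*(3 + 3)) = 2*(3*6) = 2*18 = 36)
P = 21 (P = -15 + 36 = 21)
518*P = 518*21 = 10878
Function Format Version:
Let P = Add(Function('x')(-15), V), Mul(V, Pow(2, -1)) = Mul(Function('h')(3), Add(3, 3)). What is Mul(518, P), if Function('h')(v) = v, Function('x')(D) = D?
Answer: 10878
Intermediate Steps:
V = 36 (V = Mul(2, Mul(3, Add(3, 3))) = Mul(2, Mul(3, 6)) = Mul(2, 18) = 36)
P = 21 (P = Add(-15, 36) = 21)
Mul(518, P) = Mul(518, 21) = 10878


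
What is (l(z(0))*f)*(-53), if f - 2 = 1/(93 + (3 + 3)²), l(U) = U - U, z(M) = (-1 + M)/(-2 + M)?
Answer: 0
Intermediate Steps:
z(M) = (-1 + M)/(-2 + M)
l(U) = 0
f = 259/129 (f = 2 + 1/(93 + (3 + 3)²) = 2 + 1/(93 + 6²) = 2 + 1/(93 + 36) = 2 + 1/129 = 259/129 ≈ 2.0078)
(l(z(0))*f)*(-53) = (0*(259/129))*(-53) = 0*(-53) = 0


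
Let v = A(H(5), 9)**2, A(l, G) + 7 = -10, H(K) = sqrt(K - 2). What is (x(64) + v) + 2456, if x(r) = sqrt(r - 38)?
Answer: 2745 + sqrt(26) ≈ 2750.1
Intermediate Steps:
H(K) = sqrt(-2 + K)
A(l, G) = -17 (A(l, G) = -7 - 10 = -17)
v = 289 (v = (-17)**2 = 289)
x(r) = sqrt(-38 + r)
(x(64) + v) + 2456 = (sqrt(-38 + 64) + 289) + 2456 = (sqrt(26) + 289) + 2456 = (289 + sqrt(26)) + 2456 = 2745 + sqrt(26)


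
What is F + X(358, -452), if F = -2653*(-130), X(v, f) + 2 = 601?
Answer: 345489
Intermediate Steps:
X(v, f) = 599 (X(v, f) = -2 + 601 = 599)
F = 344890
F + X(358, -452) = 344890 + 599 = 345489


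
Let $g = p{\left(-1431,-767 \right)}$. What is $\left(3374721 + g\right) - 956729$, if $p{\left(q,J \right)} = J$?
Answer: $2417225$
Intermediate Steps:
$g = -767$
$\left(3374721 + g\right) - 956729 = \left(3374721 - 767\right) - 956729 = 3373954 - 956729 = 2417225$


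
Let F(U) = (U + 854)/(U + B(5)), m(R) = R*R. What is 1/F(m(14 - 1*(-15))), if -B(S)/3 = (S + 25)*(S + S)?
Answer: -59/1695 ≈ -0.034808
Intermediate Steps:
B(S) = -6*S*(25 + S) (B(S) = -3*(S + 25)*(S + S) = -3*(25 + S)*2*S = -6*S*(25 + S))
m(R) = R²
F(U) = (854 + U)/(-900 + U) (F(U) = (U + 854)/(U - 6*5*(25 + 5)) = (854 + U)/(U - 6*5*30) = (854 + U)/(U - 900) = (854 + U)/(-900 + U))
1/F(m(14 - 1*(-15))) = 1/((854 + (14 - 1*(-15))²)/(-900 + (14 - 1*(-15))²)) = 1/((854 + (14 + 15)²)/(-900 + (14 + 15)²)) = 1/((854 + 29²)/(-900 + 29²)) = 1/((854 + 841)/(-900 + 841)) = 1/(1695/(-59)) = 1/(-1/59*1695) = 1/(-1695/59) = -59/1695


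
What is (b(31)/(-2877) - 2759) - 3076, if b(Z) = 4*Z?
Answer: -16787419/2877 ≈ -5835.0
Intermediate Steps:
(b(31)/(-2877) - 2759) - 3076 = ((4*31)/(-2877) - 2759) - 3076 = (124*(-1/2877) - 2759) - 3076 = (-124/2877 - 2759) - 3076 = -7937767/2877 - 3076 = -16787419/2877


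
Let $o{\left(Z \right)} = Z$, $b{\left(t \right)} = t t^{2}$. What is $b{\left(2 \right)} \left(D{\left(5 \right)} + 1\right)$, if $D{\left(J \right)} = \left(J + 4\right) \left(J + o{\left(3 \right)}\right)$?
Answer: $584$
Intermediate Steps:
$b{\left(t \right)} = t^{3}$
$D{\left(J \right)} = \left(3 + J\right) \left(4 + J\right)$ ($D{\left(J \right)} = \left(J + 4\right) \left(J + 3\right) = \left(4 + J\right) \left(3 + J\right) = \left(3 + J\right) \left(4 + J\right)$)
$b{\left(2 \right)} \left(D{\left(5 \right)} + 1\right) = 2^{3} \left(\left(12 + 5^{2} + 7 \cdot 5\right) + 1\right) = 8 \left(\left(12 + 25 + 35\right) + 1\right) = 8 \left(72 + 1\right) = 8 \cdot 73 = 584$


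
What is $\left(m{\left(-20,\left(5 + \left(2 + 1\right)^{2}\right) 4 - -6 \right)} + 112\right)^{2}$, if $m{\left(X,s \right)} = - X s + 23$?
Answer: $1890625$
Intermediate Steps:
$m{\left(X,s \right)} = 23 - X s$ ($m{\left(X,s \right)} = - X s + 23 = 23 - X s$)
$\left(m{\left(-20,\left(5 + \left(2 + 1\right)^{2}\right) 4 - -6 \right)} + 112\right)^{2} = \left(\left(23 - - 20 \left(\left(5 + \left(2 + 1\right)^{2}\right) 4 - -6\right)\right) + 112\right)^{2} = \left(\left(23 - - 20 \left(\left(5 + 3^{2}\right) 4 + 6\right)\right) + 112\right)^{2} = \left(\left(23 - - 20 \left(\left(5 + 9\right) 4 + 6\right)\right) + 112\right)^{2} = \left(\left(23 - - 20 \left(14 \cdot 4 + 6\right)\right) + 112\right)^{2} = \left(\left(23 - - 20 \left(56 + 6\right)\right) + 112\right)^{2} = \left(\left(23 - \left(-20\right) 62\right) + 112\right)^{2} = \left(\left(23 + 1240\right) + 112\right)^{2} = \left(1263 + 112\right)^{2} = 1375^{2} = 1890625$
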